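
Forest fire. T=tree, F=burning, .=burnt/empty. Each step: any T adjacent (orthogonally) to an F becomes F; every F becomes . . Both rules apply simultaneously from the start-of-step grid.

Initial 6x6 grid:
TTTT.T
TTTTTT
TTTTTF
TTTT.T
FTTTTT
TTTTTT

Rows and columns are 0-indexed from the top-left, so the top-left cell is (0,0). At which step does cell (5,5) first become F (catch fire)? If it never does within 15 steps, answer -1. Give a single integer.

Step 1: cell (5,5)='T' (+6 fires, +2 burnt)
Step 2: cell (5,5)='T' (+8 fires, +6 burnt)
Step 3: cell (5,5)='F' (+10 fires, +8 burnt)
  -> target ignites at step 3
Step 4: cell (5,5)='.' (+6 fires, +10 burnt)
Step 5: cell (5,5)='.' (+2 fires, +6 burnt)
Step 6: cell (5,5)='.' (+0 fires, +2 burnt)
  fire out at step 6

3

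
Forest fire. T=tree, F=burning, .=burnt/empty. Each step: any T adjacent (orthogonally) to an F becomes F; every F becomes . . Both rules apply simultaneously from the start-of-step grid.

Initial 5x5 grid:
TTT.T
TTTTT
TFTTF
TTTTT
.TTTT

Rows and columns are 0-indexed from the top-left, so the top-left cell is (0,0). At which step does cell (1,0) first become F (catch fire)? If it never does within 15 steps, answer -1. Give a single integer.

Step 1: cell (1,0)='T' (+7 fires, +2 burnt)
Step 2: cell (1,0)='F' (+10 fires, +7 burnt)
  -> target ignites at step 2
Step 3: cell (1,0)='.' (+4 fires, +10 burnt)
Step 4: cell (1,0)='.' (+0 fires, +4 burnt)
  fire out at step 4

2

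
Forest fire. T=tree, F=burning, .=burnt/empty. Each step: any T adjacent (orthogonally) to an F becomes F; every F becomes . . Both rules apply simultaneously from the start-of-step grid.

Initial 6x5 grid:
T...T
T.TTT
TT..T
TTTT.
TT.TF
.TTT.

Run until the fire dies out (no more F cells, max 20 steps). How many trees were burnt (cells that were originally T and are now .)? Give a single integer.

Answer: 14

Derivation:
Step 1: +1 fires, +1 burnt (F count now 1)
Step 2: +2 fires, +1 burnt (F count now 2)
Step 3: +2 fires, +2 burnt (F count now 2)
Step 4: +2 fires, +2 burnt (F count now 2)
Step 5: +3 fires, +2 burnt (F count now 3)
Step 6: +2 fires, +3 burnt (F count now 2)
Step 7: +1 fires, +2 burnt (F count now 1)
Step 8: +1 fires, +1 burnt (F count now 1)
Step 9: +0 fires, +1 burnt (F count now 0)
Fire out after step 9
Initially T: 19, now '.': 25
Total burnt (originally-T cells now '.'): 14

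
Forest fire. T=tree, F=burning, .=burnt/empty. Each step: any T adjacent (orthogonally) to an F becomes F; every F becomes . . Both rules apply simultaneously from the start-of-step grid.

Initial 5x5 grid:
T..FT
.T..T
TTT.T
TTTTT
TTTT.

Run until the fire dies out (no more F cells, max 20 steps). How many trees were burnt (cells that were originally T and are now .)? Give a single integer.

Answer: 16

Derivation:
Step 1: +1 fires, +1 burnt (F count now 1)
Step 2: +1 fires, +1 burnt (F count now 1)
Step 3: +1 fires, +1 burnt (F count now 1)
Step 4: +1 fires, +1 burnt (F count now 1)
Step 5: +1 fires, +1 burnt (F count now 1)
Step 6: +2 fires, +1 burnt (F count now 2)
Step 7: +3 fires, +2 burnt (F count now 3)
Step 8: +3 fires, +3 burnt (F count now 3)
Step 9: +3 fires, +3 burnt (F count now 3)
Step 10: +0 fires, +3 burnt (F count now 0)
Fire out after step 10
Initially T: 17, now '.': 24
Total burnt (originally-T cells now '.'): 16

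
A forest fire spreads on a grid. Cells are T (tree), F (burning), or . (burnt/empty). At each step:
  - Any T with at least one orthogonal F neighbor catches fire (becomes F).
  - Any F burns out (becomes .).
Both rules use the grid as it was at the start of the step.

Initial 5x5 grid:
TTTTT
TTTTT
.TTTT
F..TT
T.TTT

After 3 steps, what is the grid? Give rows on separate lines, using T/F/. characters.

Step 1: 1 trees catch fire, 1 burn out
  TTTTT
  TTTTT
  .TTTT
  ...TT
  F.TTT
Step 2: 0 trees catch fire, 1 burn out
  TTTTT
  TTTTT
  .TTTT
  ...TT
  ..TTT
Step 3: 0 trees catch fire, 0 burn out
  TTTTT
  TTTTT
  .TTTT
  ...TT
  ..TTT

TTTTT
TTTTT
.TTTT
...TT
..TTT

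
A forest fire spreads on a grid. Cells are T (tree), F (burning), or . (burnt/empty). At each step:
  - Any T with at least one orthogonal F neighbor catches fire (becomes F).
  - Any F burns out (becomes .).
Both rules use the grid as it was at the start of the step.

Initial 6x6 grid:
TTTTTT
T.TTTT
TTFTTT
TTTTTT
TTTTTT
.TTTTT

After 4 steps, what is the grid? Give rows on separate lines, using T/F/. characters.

Step 1: 4 trees catch fire, 1 burn out
  TTTTTT
  T.FTTT
  TF.FTT
  TTFTTT
  TTTTTT
  .TTTTT
Step 2: 7 trees catch fire, 4 burn out
  TTFTTT
  T..FTT
  F...FT
  TF.FTT
  TTFTTT
  .TTTTT
Step 3: 10 trees catch fire, 7 burn out
  TF.FTT
  F...FT
  .....F
  F...FT
  TF.FTT
  .TFTTT
Step 4: 8 trees catch fire, 10 burn out
  F...FT
  .....F
  ......
  .....F
  F...FT
  .F.FTT

F...FT
.....F
......
.....F
F...FT
.F.FTT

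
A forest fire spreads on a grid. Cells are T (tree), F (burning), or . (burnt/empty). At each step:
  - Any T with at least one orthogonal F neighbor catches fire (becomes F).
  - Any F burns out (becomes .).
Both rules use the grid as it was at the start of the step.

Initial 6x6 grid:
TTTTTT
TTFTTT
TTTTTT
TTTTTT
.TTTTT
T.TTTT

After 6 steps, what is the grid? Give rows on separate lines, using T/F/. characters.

Step 1: 4 trees catch fire, 1 burn out
  TTFTTT
  TF.FTT
  TTFTTT
  TTTTTT
  .TTTTT
  T.TTTT
Step 2: 7 trees catch fire, 4 burn out
  TF.FTT
  F...FT
  TF.FTT
  TTFTTT
  .TTTTT
  T.TTTT
Step 3: 8 trees catch fire, 7 burn out
  F...FT
  .....F
  F...FT
  TF.FTT
  .TFTTT
  T.TTTT
Step 4: 7 trees catch fire, 8 burn out
  .....F
  ......
  .....F
  F...FT
  .F.FTT
  T.FTTT
Step 5: 3 trees catch fire, 7 burn out
  ......
  ......
  ......
  .....F
  ....FT
  T..FTT
Step 6: 2 trees catch fire, 3 burn out
  ......
  ......
  ......
  ......
  .....F
  T...FT

......
......
......
......
.....F
T...FT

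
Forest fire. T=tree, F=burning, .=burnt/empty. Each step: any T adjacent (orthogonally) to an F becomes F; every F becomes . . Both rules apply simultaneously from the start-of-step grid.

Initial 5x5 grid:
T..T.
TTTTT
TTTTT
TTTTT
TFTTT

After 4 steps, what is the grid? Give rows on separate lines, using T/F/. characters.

Step 1: 3 trees catch fire, 1 burn out
  T..T.
  TTTTT
  TTTTT
  TFTTT
  F.FTT
Step 2: 4 trees catch fire, 3 burn out
  T..T.
  TTTTT
  TFTTT
  F.FTT
  ...FT
Step 3: 5 trees catch fire, 4 burn out
  T..T.
  TFTTT
  F.FTT
  ...FT
  ....F
Step 4: 4 trees catch fire, 5 burn out
  T..T.
  F.FTT
  ...FT
  ....F
  .....

T..T.
F.FTT
...FT
....F
.....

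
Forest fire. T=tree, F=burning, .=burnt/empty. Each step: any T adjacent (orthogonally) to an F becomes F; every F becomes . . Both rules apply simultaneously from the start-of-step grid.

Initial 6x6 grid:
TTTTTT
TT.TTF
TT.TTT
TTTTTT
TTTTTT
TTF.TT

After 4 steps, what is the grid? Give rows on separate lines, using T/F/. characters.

Step 1: 5 trees catch fire, 2 burn out
  TTTTTF
  TT.TF.
  TT.TTF
  TTTTTT
  TTFTTT
  TF..TT
Step 2: 8 trees catch fire, 5 burn out
  TTTTF.
  TT.F..
  TT.TF.
  TTFTTF
  TF.FTT
  F...TT
Step 3: 8 trees catch fire, 8 burn out
  TTTF..
  TT....
  TT.F..
  TF.FF.
  F...FF
  ....TT
Step 4: 5 trees catch fire, 8 burn out
  TTF...
  TT....
  TF....
  F.....
  ......
  ....FF

TTF...
TT....
TF....
F.....
......
....FF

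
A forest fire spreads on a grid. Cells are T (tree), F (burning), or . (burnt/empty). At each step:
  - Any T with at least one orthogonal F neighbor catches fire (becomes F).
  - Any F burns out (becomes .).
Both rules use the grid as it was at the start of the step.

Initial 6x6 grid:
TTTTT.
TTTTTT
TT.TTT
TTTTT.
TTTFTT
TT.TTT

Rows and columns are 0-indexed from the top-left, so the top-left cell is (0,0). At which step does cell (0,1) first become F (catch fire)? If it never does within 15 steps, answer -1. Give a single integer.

Step 1: cell (0,1)='T' (+4 fires, +1 burnt)
Step 2: cell (0,1)='T' (+6 fires, +4 burnt)
Step 3: cell (0,1)='T' (+6 fires, +6 burnt)
Step 4: cell (0,1)='T' (+7 fires, +6 burnt)
Step 5: cell (0,1)='T' (+5 fires, +7 burnt)
Step 6: cell (0,1)='F' (+2 fires, +5 burnt)
  -> target ignites at step 6
Step 7: cell (0,1)='.' (+1 fires, +2 burnt)
Step 8: cell (0,1)='.' (+0 fires, +1 burnt)
  fire out at step 8

6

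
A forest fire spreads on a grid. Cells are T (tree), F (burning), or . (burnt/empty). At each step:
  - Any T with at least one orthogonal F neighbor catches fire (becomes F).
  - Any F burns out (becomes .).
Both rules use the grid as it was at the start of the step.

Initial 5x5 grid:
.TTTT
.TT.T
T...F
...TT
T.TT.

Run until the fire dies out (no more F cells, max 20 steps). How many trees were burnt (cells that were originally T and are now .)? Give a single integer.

Step 1: +2 fires, +1 burnt (F count now 2)
Step 2: +2 fires, +2 burnt (F count now 2)
Step 3: +2 fires, +2 burnt (F count now 2)
Step 4: +2 fires, +2 burnt (F count now 2)
Step 5: +2 fires, +2 burnt (F count now 2)
Step 6: +1 fires, +2 burnt (F count now 1)
Step 7: +0 fires, +1 burnt (F count now 0)
Fire out after step 7
Initially T: 13, now '.': 23
Total burnt (originally-T cells now '.'): 11

Answer: 11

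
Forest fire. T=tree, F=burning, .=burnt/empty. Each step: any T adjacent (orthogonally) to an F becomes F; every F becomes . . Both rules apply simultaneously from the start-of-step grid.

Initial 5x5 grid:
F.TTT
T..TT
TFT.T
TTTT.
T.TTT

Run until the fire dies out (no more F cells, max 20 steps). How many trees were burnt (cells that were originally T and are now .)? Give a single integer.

Answer: 11

Derivation:
Step 1: +4 fires, +2 burnt (F count now 4)
Step 2: +2 fires, +4 burnt (F count now 2)
Step 3: +3 fires, +2 burnt (F count now 3)
Step 4: +1 fires, +3 burnt (F count now 1)
Step 5: +1 fires, +1 burnt (F count now 1)
Step 6: +0 fires, +1 burnt (F count now 0)
Fire out after step 6
Initially T: 17, now '.': 19
Total burnt (originally-T cells now '.'): 11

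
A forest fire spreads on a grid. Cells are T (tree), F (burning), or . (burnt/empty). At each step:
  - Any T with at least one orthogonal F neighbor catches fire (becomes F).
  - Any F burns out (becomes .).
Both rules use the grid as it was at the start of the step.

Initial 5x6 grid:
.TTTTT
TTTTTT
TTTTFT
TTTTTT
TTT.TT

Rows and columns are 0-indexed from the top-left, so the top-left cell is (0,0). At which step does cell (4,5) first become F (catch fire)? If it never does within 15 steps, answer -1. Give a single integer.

Step 1: cell (4,5)='T' (+4 fires, +1 burnt)
Step 2: cell (4,5)='T' (+7 fires, +4 burnt)
Step 3: cell (4,5)='F' (+6 fires, +7 burnt)
  -> target ignites at step 3
Step 4: cell (4,5)='.' (+5 fires, +6 burnt)
Step 5: cell (4,5)='.' (+4 fires, +5 burnt)
Step 6: cell (4,5)='.' (+1 fires, +4 burnt)
Step 7: cell (4,5)='.' (+0 fires, +1 burnt)
  fire out at step 7

3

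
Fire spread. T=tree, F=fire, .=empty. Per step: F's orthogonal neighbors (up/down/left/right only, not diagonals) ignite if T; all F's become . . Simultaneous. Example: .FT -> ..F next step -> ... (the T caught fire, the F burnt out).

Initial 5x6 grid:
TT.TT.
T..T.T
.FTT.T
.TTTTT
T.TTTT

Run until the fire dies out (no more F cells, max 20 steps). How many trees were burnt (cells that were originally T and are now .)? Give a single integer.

Step 1: +2 fires, +1 burnt (F count now 2)
Step 2: +2 fires, +2 burnt (F count now 2)
Step 3: +3 fires, +2 burnt (F count now 3)
Step 4: +3 fires, +3 burnt (F count now 3)
Step 5: +3 fires, +3 burnt (F count now 3)
Step 6: +2 fires, +3 burnt (F count now 2)
Step 7: +1 fires, +2 burnt (F count now 1)
Step 8: +0 fires, +1 burnt (F count now 0)
Fire out after step 8
Initially T: 20, now '.': 26
Total burnt (originally-T cells now '.'): 16

Answer: 16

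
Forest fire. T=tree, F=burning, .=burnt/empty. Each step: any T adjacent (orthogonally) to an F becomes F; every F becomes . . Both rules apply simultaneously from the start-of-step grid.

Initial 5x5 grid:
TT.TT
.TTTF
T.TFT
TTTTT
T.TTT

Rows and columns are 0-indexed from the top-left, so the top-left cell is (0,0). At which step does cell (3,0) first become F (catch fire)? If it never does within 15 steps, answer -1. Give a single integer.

Step 1: cell (3,0)='T' (+5 fires, +2 burnt)
Step 2: cell (3,0)='T' (+5 fires, +5 burnt)
Step 3: cell (3,0)='T' (+4 fires, +5 burnt)
Step 4: cell (3,0)='F' (+2 fires, +4 burnt)
  -> target ignites at step 4
Step 5: cell (3,0)='.' (+3 fires, +2 burnt)
Step 6: cell (3,0)='.' (+0 fires, +3 burnt)
  fire out at step 6

4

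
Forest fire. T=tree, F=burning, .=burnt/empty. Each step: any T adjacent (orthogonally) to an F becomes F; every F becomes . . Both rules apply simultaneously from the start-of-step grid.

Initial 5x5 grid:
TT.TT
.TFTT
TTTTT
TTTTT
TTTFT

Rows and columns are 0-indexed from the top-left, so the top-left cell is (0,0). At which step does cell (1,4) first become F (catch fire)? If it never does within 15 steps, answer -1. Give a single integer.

Step 1: cell (1,4)='T' (+6 fires, +2 burnt)
Step 2: cell (1,4)='F' (+8 fires, +6 burnt)
  -> target ignites at step 2
Step 3: cell (1,4)='.' (+6 fires, +8 burnt)
Step 4: cell (1,4)='.' (+1 fires, +6 burnt)
Step 5: cell (1,4)='.' (+0 fires, +1 burnt)
  fire out at step 5

2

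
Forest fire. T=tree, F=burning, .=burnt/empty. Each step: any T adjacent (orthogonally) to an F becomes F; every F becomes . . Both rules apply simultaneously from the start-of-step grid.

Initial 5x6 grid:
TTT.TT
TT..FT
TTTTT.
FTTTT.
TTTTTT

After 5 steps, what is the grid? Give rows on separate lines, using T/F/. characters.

Step 1: 6 trees catch fire, 2 burn out
  TTT.FT
  TT...F
  FTTTF.
  .FTTT.
  FTTTTT
Step 2: 7 trees catch fire, 6 burn out
  TTT..F
  FT....
  .FTF..
  ..FTF.
  .FTTTT
Step 3: 6 trees catch fire, 7 burn out
  FTT...
  .F....
  ..F...
  ...F..
  ..FTFT
Step 4: 3 trees catch fire, 6 burn out
  .FT...
  ......
  ......
  ......
  ...F.F
Step 5: 1 trees catch fire, 3 burn out
  ..F...
  ......
  ......
  ......
  ......

..F...
......
......
......
......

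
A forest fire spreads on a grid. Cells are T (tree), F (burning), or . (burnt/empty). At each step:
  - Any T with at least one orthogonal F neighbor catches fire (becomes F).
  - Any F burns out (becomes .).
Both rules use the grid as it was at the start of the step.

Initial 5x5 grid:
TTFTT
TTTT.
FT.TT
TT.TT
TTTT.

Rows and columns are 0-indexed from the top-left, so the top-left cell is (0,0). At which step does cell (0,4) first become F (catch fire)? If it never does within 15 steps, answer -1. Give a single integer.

Step 1: cell (0,4)='T' (+6 fires, +2 burnt)
Step 2: cell (0,4)='F' (+6 fires, +6 burnt)
  -> target ignites at step 2
Step 3: cell (0,4)='.' (+2 fires, +6 burnt)
Step 4: cell (0,4)='.' (+3 fires, +2 burnt)
Step 5: cell (0,4)='.' (+2 fires, +3 burnt)
Step 6: cell (0,4)='.' (+0 fires, +2 burnt)
  fire out at step 6

2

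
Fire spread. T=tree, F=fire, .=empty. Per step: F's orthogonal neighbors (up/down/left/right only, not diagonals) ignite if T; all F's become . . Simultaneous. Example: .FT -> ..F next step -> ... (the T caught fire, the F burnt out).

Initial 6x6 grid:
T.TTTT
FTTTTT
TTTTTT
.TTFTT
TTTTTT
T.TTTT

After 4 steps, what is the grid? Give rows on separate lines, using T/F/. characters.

Step 1: 7 trees catch fire, 2 burn out
  F.TTTT
  .FTTTT
  FTTFTT
  .TF.FT
  TTTFTT
  T.TTTT
Step 2: 10 trees catch fire, 7 burn out
  ..TTTT
  ..FFTT
  .FF.FT
  .F...F
  TTF.FT
  T.TFTT
Step 3: 8 trees catch fire, 10 burn out
  ..FFTT
  ....FT
  .....F
  ......
  TF...F
  T.F.FT
Step 4: 4 trees catch fire, 8 burn out
  ....FT
  .....F
  ......
  ......
  F.....
  T....F

....FT
.....F
......
......
F.....
T....F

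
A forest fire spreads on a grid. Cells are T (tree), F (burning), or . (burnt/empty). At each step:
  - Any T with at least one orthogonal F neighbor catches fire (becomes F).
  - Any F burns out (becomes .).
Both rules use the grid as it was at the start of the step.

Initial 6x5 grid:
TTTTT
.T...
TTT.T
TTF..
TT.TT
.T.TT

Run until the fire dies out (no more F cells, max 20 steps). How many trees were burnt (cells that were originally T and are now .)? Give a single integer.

Answer: 14

Derivation:
Step 1: +2 fires, +1 burnt (F count now 2)
Step 2: +3 fires, +2 burnt (F count now 3)
Step 3: +4 fires, +3 burnt (F count now 4)
Step 4: +1 fires, +4 burnt (F count now 1)
Step 5: +2 fires, +1 burnt (F count now 2)
Step 6: +1 fires, +2 burnt (F count now 1)
Step 7: +1 fires, +1 burnt (F count now 1)
Step 8: +0 fires, +1 burnt (F count now 0)
Fire out after step 8
Initially T: 19, now '.': 25
Total burnt (originally-T cells now '.'): 14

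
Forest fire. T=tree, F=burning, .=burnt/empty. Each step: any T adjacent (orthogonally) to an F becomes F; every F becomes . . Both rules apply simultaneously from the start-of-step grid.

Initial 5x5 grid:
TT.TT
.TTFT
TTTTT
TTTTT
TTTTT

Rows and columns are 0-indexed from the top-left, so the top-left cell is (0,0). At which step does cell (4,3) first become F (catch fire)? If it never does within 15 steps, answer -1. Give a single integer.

Step 1: cell (4,3)='T' (+4 fires, +1 burnt)
Step 2: cell (4,3)='T' (+5 fires, +4 burnt)
Step 3: cell (4,3)='F' (+5 fires, +5 burnt)
  -> target ignites at step 3
Step 4: cell (4,3)='.' (+5 fires, +5 burnt)
Step 5: cell (4,3)='.' (+2 fires, +5 burnt)
Step 6: cell (4,3)='.' (+1 fires, +2 burnt)
Step 7: cell (4,3)='.' (+0 fires, +1 burnt)
  fire out at step 7

3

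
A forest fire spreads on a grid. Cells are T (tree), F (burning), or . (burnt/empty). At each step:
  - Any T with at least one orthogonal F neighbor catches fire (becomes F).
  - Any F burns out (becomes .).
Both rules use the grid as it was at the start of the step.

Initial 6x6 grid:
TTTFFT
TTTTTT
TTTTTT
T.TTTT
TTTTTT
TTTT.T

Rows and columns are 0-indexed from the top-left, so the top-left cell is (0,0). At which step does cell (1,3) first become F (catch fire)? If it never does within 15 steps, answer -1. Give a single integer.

Step 1: cell (1,3)='F' (+4 fires, +2 burnt)
  -> target ignites at step 1
Step 2: cell (1,3)='.' (+5 fires, +4 burnt)
Step 3: cell (1,3)='.' (+6 fires, +5 burnt)
Step 4: cell (1,3)='.' (+6 fires, +6 burnt)
Step 5: cell (1,3)='.' (+4 fires, +6 burnt)
Step 6: cell (1,3)='.' (+4 fires, +4 burnt)
Step 7: cell (1,3)='.' (+2 fires, +4 burnt)
Step 8: cell (1,3)='.' (+1 fires, +2 burnt)
Step 9: cell (1,3)='.' (+0 fires, +1 burnt)
  fire out at step 9

1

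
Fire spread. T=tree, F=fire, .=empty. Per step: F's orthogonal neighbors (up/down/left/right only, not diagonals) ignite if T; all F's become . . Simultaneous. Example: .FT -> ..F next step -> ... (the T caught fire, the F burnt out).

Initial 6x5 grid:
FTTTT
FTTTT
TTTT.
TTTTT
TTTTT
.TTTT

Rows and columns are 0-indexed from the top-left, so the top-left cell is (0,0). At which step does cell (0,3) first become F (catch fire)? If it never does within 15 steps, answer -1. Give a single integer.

Step 1: cell (0,3)='T' (+3 fires, +2 burnt)
Step 2: cell (0,3)='T' (+4 fires, +3 burnt)
Step 3: cell (0,3)='F' (+5 fires, +4 burnt)
  -> target ignites at step 3
Step 4: cell (0,3)='.' (+5 fires, +5 burnt)
Step 5: cell (0,3)='.' (+3 fires, +5 burnt)
Step 6: cell (0,3)='.' (+3 fires, +3 burnt)
Step 7: cell (0,3)='.' (+2 fires, +3 burnt)
Step 8: cell (0,3)='.' (+1 fires, +2 burnt)
Step 9: cell (0,3)='.' (+0 fires, +1 burnt)
  fire out at step 9

3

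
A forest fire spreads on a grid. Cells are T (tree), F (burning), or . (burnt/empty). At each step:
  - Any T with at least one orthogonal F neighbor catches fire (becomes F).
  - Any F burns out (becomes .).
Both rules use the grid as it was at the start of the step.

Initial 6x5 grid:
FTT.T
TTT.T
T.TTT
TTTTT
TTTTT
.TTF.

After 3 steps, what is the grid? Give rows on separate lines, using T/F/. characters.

Step 1: 4 trees catch fire, 2 burn out
  .FT.T
  FTT.T
  T.TTT
  TTTTT
  TTTFT
  .TF..
Step 2: 7 trees catch fire, 4 burn out
  ..F.T
  .FT.T
  F.TTT
  TTTFT
  TTF.F
  .F...
Step 3: 6 trees catch fire, 7 burn out
  ....T
  ..F.T
  ..TFT
  FTF.F
  TF...
  .....

....T
..F.T
..TFT
FTF.F
TF...
.....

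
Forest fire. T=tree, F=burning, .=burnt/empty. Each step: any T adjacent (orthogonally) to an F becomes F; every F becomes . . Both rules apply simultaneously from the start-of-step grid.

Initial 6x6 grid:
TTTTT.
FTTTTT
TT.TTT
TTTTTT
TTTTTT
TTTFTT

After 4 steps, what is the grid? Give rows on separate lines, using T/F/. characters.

Step 1: 6 trees catch fire, 2 burn out
  FTTTT.
  .FTTTT
  FT.TTT
  TTTTTT
  TTTFTT
  TTF.FT
Step 2: 9 trees catch fire, 6 burn out
  .FTTT.
  ..FTTT
  .F.TTT
  FTTFTT
  TTF.FT
  TF...F
Step 3: 10 trees catch fire, 9 burn out
  ..FTT.
  ...FTT
  ...FTT
  .FF.FT
  FF...F
  F.....
Step 4: 4 trees catch fire, 10 burn out
  ...FT.
  ....FT
  ....FT
  .....F
  ......
  ......

...FT.
....FT
....FT
.....F
......
......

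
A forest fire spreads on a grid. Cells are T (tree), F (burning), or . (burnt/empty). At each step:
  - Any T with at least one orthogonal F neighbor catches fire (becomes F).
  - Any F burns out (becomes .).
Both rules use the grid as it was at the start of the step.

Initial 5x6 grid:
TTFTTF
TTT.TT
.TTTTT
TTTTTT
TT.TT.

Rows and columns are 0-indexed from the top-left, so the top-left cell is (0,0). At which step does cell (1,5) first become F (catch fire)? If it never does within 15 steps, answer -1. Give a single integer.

Step 1: cell (1,5)='F' (+5 fires, +2 burnt)
  -> target ignites at step 1
Step 2: cell (1,5)='.' (+5 fires, +5 burnt)
Step 3: cell (1,5)='.' (+6 fires, +5 burnt)
Step 4: cell (1,5)='.' (+3 fires, +6 burnt)
Step 5: cell (1,5)='.' (+4 fires, +3 burnt)
Step 6: cell (1,5)='.' (+1 fires, +4 burnt)
Step 7: cell (1,5)='.' (+0 fires, +1 burnt)
  fire out at step 7

1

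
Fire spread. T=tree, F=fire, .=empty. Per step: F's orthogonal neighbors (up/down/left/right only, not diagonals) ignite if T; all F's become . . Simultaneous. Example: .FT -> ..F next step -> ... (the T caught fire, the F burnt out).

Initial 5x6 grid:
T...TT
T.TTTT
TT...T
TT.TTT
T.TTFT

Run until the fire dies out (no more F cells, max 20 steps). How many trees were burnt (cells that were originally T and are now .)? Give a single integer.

Step 1: +3 fires, +1 burnt (F count now 3)
Step 2: +3 fires, +3 burnt (F count now 3)
Step 3: +1 fires, +3 burnt (F count now 1)
Step 4: +1 fires, +1 burnt (F count now 1)
Step 5: +2 fires, +1 burnt (F count now 2)
Step 6: +2 fires, +2 burnt (F count now 2)
Step 7: +1 fires, +2 burnt (F count now 1)
Step 8: +0 fires, +1 burnt (F count now 0)
Fire out after step 8
Initially T: 20, now '.': 23
Total burnt (originally-T cells now '.'): 13

Answer: 13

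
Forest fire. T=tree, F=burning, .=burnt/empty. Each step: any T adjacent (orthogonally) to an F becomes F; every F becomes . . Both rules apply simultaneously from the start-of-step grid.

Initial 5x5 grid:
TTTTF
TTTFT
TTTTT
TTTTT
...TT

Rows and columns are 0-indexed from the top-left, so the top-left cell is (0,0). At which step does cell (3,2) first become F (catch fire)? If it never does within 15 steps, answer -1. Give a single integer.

Step 1: cell (3,2)='T' (+4 fires, +2 burnt)
Step 2: cell (3,2)='T' (+5 fires, +4 burnt)
Step 3: cell (3,2)='F' (+6 fires, +5 burnt)
  -> target ignites at step 3
Step 4: cell (3,2)='.' (+4 fires, +6 burnt)
Step 5: cell (3,2)='.' (+1 fires, +4 burnt)
Step 6: cell (3,2)='.' (+0 fires, +1 burnt)
  fire out at step 6

3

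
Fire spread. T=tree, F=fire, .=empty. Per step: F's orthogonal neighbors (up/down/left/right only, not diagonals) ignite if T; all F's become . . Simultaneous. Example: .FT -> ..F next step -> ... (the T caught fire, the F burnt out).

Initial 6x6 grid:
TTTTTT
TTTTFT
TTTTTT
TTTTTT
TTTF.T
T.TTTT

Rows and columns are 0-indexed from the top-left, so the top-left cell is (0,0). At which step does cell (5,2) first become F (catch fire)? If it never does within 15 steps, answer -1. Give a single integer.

Step 1: cell (5,2)='T' (+7 fires, +2 burnt)
Step 2: cell (5,2)='F' (+10 fires, +7 burnt)
  -> target ignites at step 2
Step 3: cell (5,2)='.' (+7 fires, +10 burnt)
Step 4: cell (5,2)='.' (+6 fires, +7 burnt)
Step 5: cell (5,2)='.' (+2 fires, +6 burnt)
Step 6: cell (5,2)='.' (+0 fires, +2 burnt)
  fire out at step 6

2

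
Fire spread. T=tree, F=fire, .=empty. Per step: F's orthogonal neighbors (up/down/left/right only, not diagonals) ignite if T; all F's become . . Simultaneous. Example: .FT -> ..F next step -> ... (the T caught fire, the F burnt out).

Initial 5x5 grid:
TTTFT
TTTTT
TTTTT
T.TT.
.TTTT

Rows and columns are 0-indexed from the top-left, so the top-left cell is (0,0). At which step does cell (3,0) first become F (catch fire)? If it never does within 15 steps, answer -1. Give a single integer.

Step 1: cell (3,0)='T' (+3 fires, +1 burnt)
Step 2: cell (3,0)='T' (+4 fires, +3 burnt)
Step 3: cell (3,0)='T' (+5 fires, +4 burnt)
Step 4: cell (3,0)='T' (+4 fires, +5 burnt)
Step 5: cell (3,0)='T' (+3 fires, +4 burnt)
Step 6: cell (3,0)='F' (+2 fires, +3 burnt)
  -> target ignites at step 6
Step 7: cell (3,0)='.' (+0 fires, +2 burnt)
  fire out at step 7

6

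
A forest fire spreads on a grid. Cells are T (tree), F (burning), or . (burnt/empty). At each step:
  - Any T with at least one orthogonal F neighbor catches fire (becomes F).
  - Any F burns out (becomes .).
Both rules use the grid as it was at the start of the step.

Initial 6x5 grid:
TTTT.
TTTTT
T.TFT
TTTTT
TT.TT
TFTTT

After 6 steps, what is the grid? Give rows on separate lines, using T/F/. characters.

Step 1: 7 trees catch fire, 2 burn out
  TTTT.
  TTTFT
  T.F.F
  TTTFT
  TF.TT
  F.FTT
Step 2: 9 trees catch fire, 7 burn out
  TTTF.
  TTF.F
  T....
  TFF.F
  F..FT
  ...FT
Step 3: 5 trees catch fire, 9 burn out
  TTF..
  TF...
  T....
  F....
  ....F
  ....F
Step 4: 3 trees catch fire, 5 burn out
  TF...
  F....
  F....
  .....
  .....
  .....
Step 5: 1 trees catch fire, 3 burn out
  F....
  .....
  .....
  .....
  .....
  .....
Step 6: 0 trees catch fire, 1 burn out
  .....
  .....
  .....
  .....
  .....
  .....

.....
.....
.....
.....
.....
.....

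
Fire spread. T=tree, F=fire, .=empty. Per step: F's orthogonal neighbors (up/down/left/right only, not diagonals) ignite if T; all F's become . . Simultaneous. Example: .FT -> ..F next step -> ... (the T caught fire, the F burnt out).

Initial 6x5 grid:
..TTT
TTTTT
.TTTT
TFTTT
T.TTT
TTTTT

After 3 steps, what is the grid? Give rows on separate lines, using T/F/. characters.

Step 1: 3 trees catch fire, 1 burn out
  ..TTT
  TTTTT
  .FTTT
  F.FTT
  T.TTT
  TTTTT
Step 2: 5 trees catch fire, 3 burn out
  ..TTT
  TFTTT
  ..FTT
  ...FT
  F.FTT
  TTTTT
Step 3: 7 trees catch fire, 5 burn out
  ..TTT
  F.FTT
  ...FT
  ....F
  ...FT
  FTFTT

..TTT
F.FTT
...FT
....F
...FT
FTFTT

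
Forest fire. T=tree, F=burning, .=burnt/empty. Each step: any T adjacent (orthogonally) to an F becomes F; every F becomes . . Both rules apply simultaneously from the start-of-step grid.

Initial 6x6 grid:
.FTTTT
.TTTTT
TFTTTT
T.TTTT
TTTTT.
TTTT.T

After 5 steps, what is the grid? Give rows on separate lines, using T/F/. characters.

Step 1: 4 trees catch fire, 2 burn out
  ..FTTT
  .FTTTT
  F.FTTT
  T.TTTT
  TTTTT.
  TTTT.T
Step 2: 5 trees catch fire, 4 burn out
  ...FTT
  ..FTTT
  ...FTT
  F.FTTT
  TTTTT.
  TTTT.T
Step 3: 6 trees catch fire, 5 burn out
  ....FT
  ...FTT
  ....FT
  ...FTT
  FTFTT.
  TTTT.T
Step 4: 8 trees catch fire, 6 burn out
  .....F
  ....FT
  .....F
  ....FT
  .F.FT.
  FTFT.T
Step 5: 5 trees catch fire, 8 burn out
  ......
  .....F
  ......
  .....F
  ....F.
  .F.F.T

......
.....F
......
.....F
....F.
.F.F.T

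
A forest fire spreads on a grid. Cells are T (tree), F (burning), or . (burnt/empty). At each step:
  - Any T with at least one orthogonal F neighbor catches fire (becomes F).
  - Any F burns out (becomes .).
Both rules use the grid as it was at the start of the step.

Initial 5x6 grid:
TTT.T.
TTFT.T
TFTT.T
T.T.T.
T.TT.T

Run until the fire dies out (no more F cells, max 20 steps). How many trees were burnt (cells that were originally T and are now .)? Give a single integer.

Answer: 14

Derivation:
Step 1: +5 fires, +2 burnt (F count now 5)
Step 2: +5 fires, +5 burnt (F count now 5)
Step 3: +3 fires, +5 burnt (F count now 3)
Step 4: +1 fires, +3 burnt (F count now 1)
Step 5: +0 fires, +1 burnt (F count now 0)
Fire out after step 5
Initially T: 19, now '.': 25
Total burnt (originally-T cells now '.'): 14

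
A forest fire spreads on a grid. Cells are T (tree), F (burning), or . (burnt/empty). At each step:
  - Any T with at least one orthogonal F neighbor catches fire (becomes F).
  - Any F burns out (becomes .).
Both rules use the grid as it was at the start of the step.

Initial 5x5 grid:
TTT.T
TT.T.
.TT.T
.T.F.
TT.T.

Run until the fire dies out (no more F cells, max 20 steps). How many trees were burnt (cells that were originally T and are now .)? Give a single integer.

Step 1: +1 fires, +1 burnt (F count now 1)
Step 2: +0 fires, +1 burnt (F count now 0)
Fire out after step 2
Initially T: 14, now '.': 12
Total burnt (originally-T cells now '.'): 1

Answer: 1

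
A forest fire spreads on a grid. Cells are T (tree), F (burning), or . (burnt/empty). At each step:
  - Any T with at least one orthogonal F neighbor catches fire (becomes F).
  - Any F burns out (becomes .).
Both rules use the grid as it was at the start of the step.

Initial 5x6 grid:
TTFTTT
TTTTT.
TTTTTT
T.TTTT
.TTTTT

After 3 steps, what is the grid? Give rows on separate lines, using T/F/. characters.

Step 1: 3 trees catch fire, 1 burn out
  TF.FTT
  TTFTT.
  TTTTTT
  T.TTTT
  .TTTTT
Step 2: 5 trees catch fire, 3 burn out
  F...FT
  TF.FT.
  TTFTTT
  T.TTTT
  .TTTTT
Step 3: 6 trees catch fire, 5 burn out
  .....F
  F...F.
  TF.FTT
  T.FTTT
  .TTTTT

.....F
F...F.
TF.FTT
T.FTTT
.TTTTT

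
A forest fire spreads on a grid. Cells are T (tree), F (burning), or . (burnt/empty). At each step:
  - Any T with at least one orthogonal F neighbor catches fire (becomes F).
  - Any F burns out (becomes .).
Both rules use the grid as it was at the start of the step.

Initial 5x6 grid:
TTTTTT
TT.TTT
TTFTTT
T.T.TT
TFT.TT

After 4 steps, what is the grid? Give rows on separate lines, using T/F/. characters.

Step 1: 5 trees catch fire, 2 burn out
  TTTTTT
  TT.TTT
  TF.FTT
  T.F.TT
  F.F.TT
Step 2: 5 trees catch fire, 5 burn out
  TTTTTT
  TF.FTT
  F...FT
  F...TT
  ....TT
Step 3: 6 trees catch fire, 5 burn out
  TFTFTT
  F...FT
  .....F
  ....FT
  ....TT
Step 4: 6 trees catch fire, 6 burn out
  F.F.FT
  .....F
  ......
  .....F
  ....FT

F.F.FT
.....F
......
.....F
....FT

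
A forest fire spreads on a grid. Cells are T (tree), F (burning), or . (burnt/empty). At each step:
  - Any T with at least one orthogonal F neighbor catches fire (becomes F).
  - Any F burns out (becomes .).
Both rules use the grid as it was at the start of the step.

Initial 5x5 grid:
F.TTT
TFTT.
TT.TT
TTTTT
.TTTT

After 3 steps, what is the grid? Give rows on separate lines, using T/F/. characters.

Step 1: 3 trees catch fire, 2 burn out
  ..TTT
  F.FT.
  TF.TT
  TTTTT
  .TTTT
Step 2: 4 trees catch fire, 3 burn out
  ..FTT
  ...F.
  F..TT
  TFTTT
  .TTTT
Step 3: 5 trees catch fire, 4 burn out
  ...FT
  .....
  ...FT
  F.FTT
  .FTTT

...FT
.....
...FT
F.FTT
.FTTT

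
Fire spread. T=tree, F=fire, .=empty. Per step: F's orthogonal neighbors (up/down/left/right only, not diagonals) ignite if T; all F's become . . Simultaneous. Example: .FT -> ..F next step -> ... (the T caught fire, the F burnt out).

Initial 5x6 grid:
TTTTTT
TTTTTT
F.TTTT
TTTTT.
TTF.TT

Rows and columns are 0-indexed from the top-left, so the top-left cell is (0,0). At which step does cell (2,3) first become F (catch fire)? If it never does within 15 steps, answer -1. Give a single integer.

Step 1: cell (2,3)='T' (+4 fires, +2 burnt)
Step 2: cell (2,3)='T' (+6 fires, +4 burnt)
Step 3: cell (2,3)='F' (+4 fires, +6 burnt)
  -> target ignites at step 3
Step 4: cell (2,3)='.' (+4 fires, +4 burnt)
Step 5: cell (2,3)='.' (+4 fires, +4 burnt)
Step 6: cell (2,3)='.' (+2 fires, +4 burnt)
Step 7: cell (2,3)='.' (+1 fires, +2 burnt)
Step 8: cell (2,3)='.' (+0 fires, +1 burnt)
  fire out at step 8

3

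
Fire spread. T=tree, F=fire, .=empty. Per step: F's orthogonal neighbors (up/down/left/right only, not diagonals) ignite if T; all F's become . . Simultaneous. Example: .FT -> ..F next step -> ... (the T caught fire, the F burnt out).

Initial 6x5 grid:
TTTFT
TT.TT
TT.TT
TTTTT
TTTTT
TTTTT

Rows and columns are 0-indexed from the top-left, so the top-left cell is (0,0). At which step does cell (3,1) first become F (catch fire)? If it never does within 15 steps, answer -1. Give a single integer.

Step 1: cell (3,1)='T' (+3 fires, +1 burnt)
Step 2: cell (3,1)='T' (+3 fires, +3 burnt)
Step 3: cell (3,1)='T' (+4 fires, +3 burnt)
Step 4: cell (3,1)='T' (+5 fires, +4 burnt)
Step 5: cell (3,1)='F' (+5 fires, +5 burnt)
  -> target ignites at step 5
Step 6: cell (3,1)='.' (+4 fires, +5 burnt)
Step 7: cell (3,1)='.' (+2 fires, +4 burnt)
Step 8: cell (3,1)='.' (+1 fires, +2 burnt)
Step 9: cell (3,1)='.' (+0 fires, +1 burnt)
  fire out at step 9

5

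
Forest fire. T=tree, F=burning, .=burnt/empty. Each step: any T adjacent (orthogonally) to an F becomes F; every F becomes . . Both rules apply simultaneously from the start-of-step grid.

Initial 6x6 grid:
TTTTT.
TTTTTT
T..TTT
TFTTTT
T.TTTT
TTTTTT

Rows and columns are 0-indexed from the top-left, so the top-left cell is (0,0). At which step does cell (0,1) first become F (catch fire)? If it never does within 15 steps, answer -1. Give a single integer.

Step 1: cell (0,1)='T' (+2 fires, +1 burnt)
Step 2: cell (0,1)='T' (+4 fires, +2 burnt)
Step 3: cell (0,1)='T' (+6 fires, +4 burnt)
Step 4: cell (0,1)='T' (+8 fires, +6 burnt)
Step 5: cell (0,1)='F' (+7 fires, +8 burnt)
  -> target ignites at step 5
Step 6: cell (0,1)='.' (+4 fires, +7 burnt)
Step 7: cell (0,1)='.' (+0 fires, +4 burnt)
  fire out at step 7

5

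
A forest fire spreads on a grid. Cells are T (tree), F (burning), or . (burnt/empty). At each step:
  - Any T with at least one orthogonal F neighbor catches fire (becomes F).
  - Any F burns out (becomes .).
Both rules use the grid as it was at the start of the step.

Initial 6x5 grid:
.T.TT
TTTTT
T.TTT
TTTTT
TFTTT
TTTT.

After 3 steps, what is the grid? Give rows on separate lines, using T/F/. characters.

Step 1: 4 trees catch fire, 1 burn out
  .T.TT
  TTTTT
  T.TTT
  TFTTT
  F.FTT
  TFTT.
Step 2: 5 trees catch fire, 4 burn out
  .T.TT
  TTTTT
  T.TTT
  F.FTT
  ...FT
  F.FT.
Step 3: 5 trees catch fire, 5 burn out
  .T.TT
  TTTTT
  F.FTT
  ...FT
  ....F
  ...F.

.T.TT
TTTTT
F.FTT
...FT
....F
...F.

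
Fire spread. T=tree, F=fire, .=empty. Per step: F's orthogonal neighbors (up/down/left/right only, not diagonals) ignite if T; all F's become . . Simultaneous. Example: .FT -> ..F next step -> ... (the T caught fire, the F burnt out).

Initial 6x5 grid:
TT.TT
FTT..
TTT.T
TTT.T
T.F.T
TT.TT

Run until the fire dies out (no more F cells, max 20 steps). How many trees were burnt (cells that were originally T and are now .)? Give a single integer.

Step 1: +4 fires, +2 burnt (F count now 4)
Step 2: +6 fires, +4 burnt (F count now 6)
Step 3: +1 fires, +6 burnt (F count now 1)
Step 4: +1 fires, +1 burnt (F count now 1)
Step 5: +1 fires, +1 burnt (F count now 1)
Step 6: +0 fires, +1 burnt (F count now 0)
Fire out after step 6
Initially T: 20, now '.': 23
Total burnt (originally-T cells now '.'): 13

Answer: 13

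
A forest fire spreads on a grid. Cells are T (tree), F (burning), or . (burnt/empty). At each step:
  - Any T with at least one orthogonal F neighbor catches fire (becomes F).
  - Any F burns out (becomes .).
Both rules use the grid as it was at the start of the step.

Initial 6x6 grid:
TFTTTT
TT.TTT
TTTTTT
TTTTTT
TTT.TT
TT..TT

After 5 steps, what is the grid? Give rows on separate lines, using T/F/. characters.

Step 1: 3 trees catch fire, 1 burn out
  F.FTTT
  TF.TTT
  TTTTTT
  TTTTTT
  TTT.TT
  TT..TT
Step 2: 3 trees catch fire, 3 burn out
  ...FTT
  F..TTT
  TFTTTT
  TTTTTT
  TTT.TT
  TT..TT
Step 3: 5 trees catch fire, 3 burn out
  ....FT
  ...FTT
  F.FTTT
  TFTTTT
  TTT.TT
  TT..TT
Step 4: 6 trees catch fire, 5 burn out
  .....F
  ....FT
  ...FTT
  F.FTTT
  TFT.TT
  TT..TT
Step 5: 6 trees catch fire, 6 burn out
  ......
  .....F
  ....FT
  ...FTT
  F.F.TT
  TF..TT

......
.....F
....FT
...FTT
F.F.TT
TF..TT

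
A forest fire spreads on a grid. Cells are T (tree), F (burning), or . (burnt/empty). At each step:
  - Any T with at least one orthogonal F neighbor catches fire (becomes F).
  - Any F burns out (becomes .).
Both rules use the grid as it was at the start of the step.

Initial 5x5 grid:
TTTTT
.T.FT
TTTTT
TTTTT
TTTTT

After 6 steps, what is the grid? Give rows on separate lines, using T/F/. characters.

Step 1: 3 trees catch fire, 1 burn out
  TTTFT
  .T..F
  TTTFT
  TTTTT
  TTTTT
Step 2: 5 trees catch fire, 3 burn out
  TTF.F
  .T...
  TTF.F
  TTTFT
  TTTTT
Step 3: 5 trees catch fire, 5 burn out
  TF...
  .T...
  TF...
  TTF.F
  TTTFT
Step 4: 6 trees catch fire, 5 burn out
  F....
  .F...
  F....
  TF...
  TTF.F
Step 5: 2 trees catch fire, 6 burn out
  .....
  .....
  .....
  F....
  TF...
Step 6: 1 trees catch fire, 2 burn out
  .....
  .....
  .....
  .....
  F....

.....
.....
.....
.....
F....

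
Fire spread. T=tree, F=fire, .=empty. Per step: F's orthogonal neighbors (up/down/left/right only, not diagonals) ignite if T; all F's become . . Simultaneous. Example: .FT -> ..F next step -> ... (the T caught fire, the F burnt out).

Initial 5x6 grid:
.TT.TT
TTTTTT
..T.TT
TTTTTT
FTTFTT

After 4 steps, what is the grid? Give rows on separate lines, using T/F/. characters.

Step 1: 5 trees catch fire, 2 burn out
  .TT.TT
  TTTTTT
  ..T.TT
  FTTFTT
  .FF.FT
Step 2: 4 trees catch fire, 5 burn out
  .TT.TT
  TTTTTT
  ..T.TT
  .FF.FT
  .....F
Step 3: 3 trees catch fire, 4 burn out
  .TT.TT
  TTTTTT
  ..F.FT
  .....F
  ......
Step 4: 3 trees catch fire, 3 burn out
  .TT.TT
  TTFTFT
  .....F
  ......
  ......

.TT.TT
TTFTFT
.....F
......
......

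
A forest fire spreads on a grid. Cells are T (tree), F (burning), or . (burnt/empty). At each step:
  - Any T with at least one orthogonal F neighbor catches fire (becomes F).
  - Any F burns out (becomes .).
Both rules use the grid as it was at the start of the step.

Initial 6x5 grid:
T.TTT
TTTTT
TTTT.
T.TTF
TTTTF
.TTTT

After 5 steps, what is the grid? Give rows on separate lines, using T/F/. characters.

Step 1: 3 trees catch fire, 2 burn out
  T.TTT
  TTTTT
  TTTT.
  T.TF.
  TTTF.
  .TTTF
Step 2: 4 trees catch fire, 3 burn out
  T.TTT
  TTTTT
  TTTF.
  T.F..
  TTF..
  .TTF.
Step 3: 4 trees catch fire, 4 burn out
  T.TTT
  TTTFT
  TTF..
  T....
  TF...
  .TF..
Step 4: 6 trees catch fire, 4 burn out
  T.TFT
  TTF.F
  TF...
  T....
  F....
  .F...
Step 5: 5 trees catch fire, 6 burn out
  T.F.F
  TF...
  F....
  F....
  .....
  .....

T.F.F
TF...
F....
F....
.....
.....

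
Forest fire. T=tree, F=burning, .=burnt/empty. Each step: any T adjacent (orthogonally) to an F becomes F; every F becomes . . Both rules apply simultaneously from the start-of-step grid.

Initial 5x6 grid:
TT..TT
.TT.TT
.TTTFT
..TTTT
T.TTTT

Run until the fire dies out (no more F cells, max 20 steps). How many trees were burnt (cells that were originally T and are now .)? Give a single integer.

Answer: 20

Derivation:
Step 1: +4 fires, +1 burnt (F count now 4)
Step 2: +6 fires, +4 burnt (F count now 6)
Step 3: +6 fires, +6 burnt (F count now 6)
Step 4: +2 fires, +6 burnt (F count now 2)
Step 5: +1 fires, +2 burnt (F count now 1)
Step 6: +1 fires, +1 burnt (F count now 1)
Step 7: +0 fires, +1 burnt (F count now 0)
Fire out after step 7
Initially T: 21, now '.': 29
Total burnt (originally-T cells now '.'): 20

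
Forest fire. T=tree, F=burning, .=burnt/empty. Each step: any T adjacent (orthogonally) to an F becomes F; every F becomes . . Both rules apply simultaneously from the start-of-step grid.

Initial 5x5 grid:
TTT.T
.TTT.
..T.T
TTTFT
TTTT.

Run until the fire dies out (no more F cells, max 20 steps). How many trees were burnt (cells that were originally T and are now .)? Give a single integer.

Step 1: +3 fires, +1 burnt (F count now 3)
Step 2: +4 fires, +3 burnt (F count now 4)
Step 3: +3 fires, +4 burnt (F count now 3)
Step 4: +4 fires, +3 burnt (F count now 4)
Step 5: +1 fires, +4 burnt (F count now 1)
Step 6: +1 fires, +1 burnt (F count now 1)
Step 7: +0 fires, +1 burnt (F count now 0)
Fire out after step 7
Initially T: 17, now '.': 24
Total burnt (originally-T cells now '.'): 16

Answer: 16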